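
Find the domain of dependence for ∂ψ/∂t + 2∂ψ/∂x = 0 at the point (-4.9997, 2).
A single point: x = -8.9997. The characteristic through (-4.9997, 2) is x - 2t = const, so x = -4.9997 - 2·2 = -8.9997.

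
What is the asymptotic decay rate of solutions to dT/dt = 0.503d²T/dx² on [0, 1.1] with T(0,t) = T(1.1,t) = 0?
Eigenvalues: λₙ = 0.503n²π²/1.1².
First three modes:
  n=1: λ₁ = 0.503π²/1.1² ≈ 4.103
  n=2: λ₂ = 2.012π²/1.1² ≈ 16.411 (4× faster decay)
  n=3: λ₃ = 4.527π²/1.1² ≈ 36.925 (9× faster decay)
As t → ∞, higher modes decay exponentially faster. The n=1 mode dominates: T ~ c₁ sin(πx/1.1) e^{-λ₁t}.
Decay rate: λ₁ = 0.503π²/1.1² ≈ 4.103.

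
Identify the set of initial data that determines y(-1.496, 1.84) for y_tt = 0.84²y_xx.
Domain of dependence: [-3.0416, 0.0496]. Signals travel at speed 0.84, so data within |x - -1.496| ≤ 0.84·1.84 = 1.5456 can reach the point.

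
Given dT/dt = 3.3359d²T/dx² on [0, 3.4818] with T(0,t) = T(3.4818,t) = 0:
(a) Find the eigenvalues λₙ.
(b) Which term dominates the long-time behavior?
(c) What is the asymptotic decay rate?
Eigenvalues: λₙ = 3.3359n²π²/3.4818².
First three modes:
  n=1: λ₁ = 3.3359π²/3.4818² ≈ 2.716
  n=2: λ₂ = 13.3436π²/3.4818² ≈ 10.863 (4× faster decay)
  n=3: λ₃ = 30.0231π²/3.4818² ≈ 24.443 (9× faster decay)
As t → ∞, higher modes decay exponentially faster. The n=1 mode dominates: T ~ c₁ sin(πx/3.4818) e^{-λ₁t}.
Decay rate: λ₁ = 3.3359π²/3.4818² ≈ 2.716.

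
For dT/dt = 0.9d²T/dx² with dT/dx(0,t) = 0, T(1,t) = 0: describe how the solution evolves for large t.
T → 0. Heat escapes through the Dirichlet boundary.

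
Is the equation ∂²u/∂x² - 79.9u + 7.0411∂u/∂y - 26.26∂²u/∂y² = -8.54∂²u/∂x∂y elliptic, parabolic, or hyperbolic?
Rewriting in standard form: ∂²u/∂x² + 8.54∂²u/∂x∂y - 26.26∂²u/∂y² + 7.0411∂u/∂y - 79.9u = 0. Computing B² - 4AC with A = 1, B = 8.54, C = -26.26: discriminant = 177.9716 (positive). Answer: hyperbolic.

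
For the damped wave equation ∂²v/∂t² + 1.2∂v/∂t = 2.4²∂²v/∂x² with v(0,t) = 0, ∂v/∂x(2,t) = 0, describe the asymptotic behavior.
v → 0. Damping (γ=1.2) dissipates energy; oscillations decay exponentially.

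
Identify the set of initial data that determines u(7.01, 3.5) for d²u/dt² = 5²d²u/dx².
Domain of dependence: [-10.49, 24.51]. Signals travel at speed 5, so data within |x - 7.01| ≤ 5·3.5 = 17.5 can reach the point.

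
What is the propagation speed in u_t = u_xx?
Infinite. The heat equation is parabolic, not hyperbolic, so disturbances propagate instantly.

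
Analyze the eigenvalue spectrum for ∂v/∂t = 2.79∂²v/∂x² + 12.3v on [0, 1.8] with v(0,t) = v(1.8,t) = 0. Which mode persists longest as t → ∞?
Eigenvalues: λₙ = 2.79n²π²/1.8² - 12.3.
First three modes:
  n=1: λ₁ = 2.79π²/1.8² - 12.3 ≈ -3.801
  n=2: λ₂ = 11.16π²/1.8² - 12.3 ≈ 21.695
  n=3: λ₃ = 25.11π²/1.8² - 12.3 ≈ 64.189
Since 2.79π²/1.8² ≈ 8.499 < 12.3, λ₁ < 0.
The n=1 mode grows fastest (−λₙ is largest for n=1) → dominates.
Asymptotic: v ~ c₁ sin(πx/1.8) e^{3.801t} (exponential growth at rate −λ₁ ≈ 3.801).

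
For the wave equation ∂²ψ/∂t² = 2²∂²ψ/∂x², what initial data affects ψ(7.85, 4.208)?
Domain of dependence: [-0.566, 16.266]. Signals travel at speed 2, so data within |x - 7.85| ≤ 2·4.208 = 8.416 can reach the point.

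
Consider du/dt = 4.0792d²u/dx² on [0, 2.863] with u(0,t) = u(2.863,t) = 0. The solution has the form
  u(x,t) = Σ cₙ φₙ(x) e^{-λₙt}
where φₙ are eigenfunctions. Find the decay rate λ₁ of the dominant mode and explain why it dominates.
Eigenvalues: λₙ = 4.0792n²π²/2.863².
First three modes:
  n=1: λ₁ = 4.0792π²/2.863² ≈ 4.912
  n=2: λ₂ = 16.3168π²/2.863² ≈ 19.647 (4× faster decay)
  n=3: λ₃ = 36.7128π²/2.863² ≈ 44.205 (9× faster decay)
As t → ∞, higher modes decay exponentially faster. The n=1 mode dominates: u ~ c₁ sin(πx/2.863) e^{-λ₁t}.
Decay rate: λ₁ = 4.0792π²/2.863² ≈ 4.912.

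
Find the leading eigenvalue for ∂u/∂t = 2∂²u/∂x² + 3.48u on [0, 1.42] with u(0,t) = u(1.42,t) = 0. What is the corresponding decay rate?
Eigenvalues: λₙ = 2n²π²/1.42² - 3.48.
First three modes:
  n=1: λ₁ = 2π²/1.42² - 3.48 ≈ 6.309
  n=2: λ₂ = 8π²/1.42² - 3.48 ≈ 35.677
  n=3: λ₃ = 18π²/1.42² - 3.48 ≈ 84.624
Since 2π²/1.42² ≈ 9.789 > 3.48, all λₙ > 0.
The n=1 mode decays slowest → dominates as t → ∞.
Asymptotic: u ~ c₁ sin(πx/1.42) e^{-λ₁t} with decay rate λ₁ ≈ 6.309.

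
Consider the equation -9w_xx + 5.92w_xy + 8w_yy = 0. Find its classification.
Hyperbolic. (A = -9, B = 5.92, C = 8 gives B² - 4AC = 323.0464.)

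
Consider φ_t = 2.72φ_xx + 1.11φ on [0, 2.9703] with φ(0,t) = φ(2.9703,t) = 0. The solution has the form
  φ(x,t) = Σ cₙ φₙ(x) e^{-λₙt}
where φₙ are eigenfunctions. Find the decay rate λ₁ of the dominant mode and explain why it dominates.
Eigenvalues: λₙ = 2.72n²π²/2.9703² - 1.11.
First three modes:
  n=1: λ₁ = 2.72π²/2.9703² - 1.11 ≈ 1.933
  n=2: λ₂ = 10.88π²/2.9703² - 1.11 ≈ 11.061
  n=3: λ₃ = 24.48π²/2.9703² - 1.11 ≈ 26.275
Since 2.72π²/2.9703² ≈ 3.043 > 1.11, all λₙ > 0.
The n=1 mode decays slowest → dominates as t → ∞.
Asymptotic: φ ~ c₁ sin(πx/2.9703) e^{-λ₁t} with decay rate λ₁ ≈ 1.933.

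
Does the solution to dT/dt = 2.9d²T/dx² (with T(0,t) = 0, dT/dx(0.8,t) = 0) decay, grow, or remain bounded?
T → 0. Heat escapes through the Dirichlet boundary.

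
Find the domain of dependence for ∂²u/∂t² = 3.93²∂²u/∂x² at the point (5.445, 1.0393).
Domain of dependence: [1.360551, 9.529449]. Signals travel at speed 3.93, so data within |x - 5.445| ≤ 3.93·1.0393 = 4.084449 can reach the point.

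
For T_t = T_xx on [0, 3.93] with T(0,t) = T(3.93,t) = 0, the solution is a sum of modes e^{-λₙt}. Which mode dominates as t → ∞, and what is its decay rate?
Eigenvalues: λₙ = n²π²/3.93².
First three modes:
  n=1: λ₁ = π²/3.93² ≈ 0.639
  n=2: λ₂ = 4π²/3.93² ≈ 2.556 (4× faster decay)
  n=3: λ₃ = 9π²/3.93² ≈ 5.751 (9× faster decay)
As t → ∞, higher modes decay exponentially faster. The n=1 mode dominates: T ~ c₁ sin(πx/3.93) e^{-λ₁t}.
Decay rate: λ₁ = π²/3.93² ≈ 0.639.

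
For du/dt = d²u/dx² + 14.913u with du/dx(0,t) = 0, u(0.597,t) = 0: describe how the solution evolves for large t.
u grows unboundedly. Reaction dominates diffusion (r=14.913 > κπ²/(4L²)≈6.92); solution grows exponentially.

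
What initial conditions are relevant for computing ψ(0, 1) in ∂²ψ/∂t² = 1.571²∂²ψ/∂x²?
Domain of dependence: [-1.571, 1.571]. Signals travel at speed 1.571, so data within |x - 0| ≤ 1.571·1 = 1.571 can reach the point.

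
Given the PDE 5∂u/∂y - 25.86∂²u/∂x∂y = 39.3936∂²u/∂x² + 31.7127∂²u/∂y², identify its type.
Rewriting in standard form: -39.3936∂²u/∂x² - 25.86∂²u/∂x∂y - 31.7127∂²u/∂y² + 5∂u/∂y = 0. The second-order coefficients are A = -39.3936, B = -25.86, C = -31.7127. Since B² - 4AC = -4328.37007488 < 0, this is an elliptic PDE.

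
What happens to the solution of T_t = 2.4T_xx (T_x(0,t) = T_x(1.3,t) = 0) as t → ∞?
T → constant (steady state). Heat is conserved (no flux at boundaries); solution approaches the spatial average.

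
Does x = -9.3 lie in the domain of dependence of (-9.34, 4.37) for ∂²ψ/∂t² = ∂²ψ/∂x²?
Yes. The domain of dependence is [-13.71, -4.97], and -9.3 ∈ [-13.71, -4.97].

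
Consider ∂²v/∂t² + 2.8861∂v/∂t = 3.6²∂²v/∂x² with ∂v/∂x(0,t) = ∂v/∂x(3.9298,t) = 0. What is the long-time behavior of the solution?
As t → ∞, v → constant (steady state). Damping (γ=2.8861) dissipates the nonconstant modes; with Neumann BCs the spatial average obeys M''+γM'=0 and tends to a finite limit.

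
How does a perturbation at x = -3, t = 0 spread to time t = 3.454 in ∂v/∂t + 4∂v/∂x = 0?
At x = 10.816. The characteristic carries data from (-3, 0) to (10.816, 3.454).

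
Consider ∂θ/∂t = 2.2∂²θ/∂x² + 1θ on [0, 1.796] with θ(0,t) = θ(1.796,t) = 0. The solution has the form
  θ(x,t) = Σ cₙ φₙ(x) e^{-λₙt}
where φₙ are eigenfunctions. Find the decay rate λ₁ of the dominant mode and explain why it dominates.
Eigenvalues: λₙ = 2.2n²π²/1.796² - 1.
First three modes:
  n=1: λ₁ = 2.2π²/1.796² - 1 ≈ 5.731
  n=2: λ₂ = 8.8π²/1.796² - 1 ≈ 25.926
  n=3: λ₃ = 19.8π²/1.796² - 1 ≈ 59.583
Since 2.2π²/1.796² ≈ 6.731 > 1, all λₙ > 0.
The n=1 mode decays slowest → dominates as t → ∞.
Asymptotic: θ ~ c₁ sin(πx/1.796) e^{-λ₁t} with decay rate λ₁ ≈ 5.731.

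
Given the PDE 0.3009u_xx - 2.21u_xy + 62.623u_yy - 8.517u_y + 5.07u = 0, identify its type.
The second-order coefficients are A = 0.3009, B = -2.21, C = 62.623. Since B² - 4AC = -70.4889428 < 0, this is an elliptic PDE.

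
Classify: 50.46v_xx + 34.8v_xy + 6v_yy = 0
Parabolic (discriminant = 0).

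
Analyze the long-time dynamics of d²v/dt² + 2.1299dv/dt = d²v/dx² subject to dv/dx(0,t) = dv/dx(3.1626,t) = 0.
Long-time behavior: v → constant (steady state). Damping (γ=2.1299) dissipates the nonconstant modes; with Neumann BCs the spatial average obeys M''+γM'=0 and tends to a finite limit.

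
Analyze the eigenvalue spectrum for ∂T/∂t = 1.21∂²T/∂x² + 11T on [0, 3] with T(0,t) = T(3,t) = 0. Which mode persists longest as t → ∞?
Eigenvalues: λₙ = 1.21n²π²/3² - 11.
First three modes:
  n=1: λ₁ = 1.21π²/3² - 11 ≈ -9.673
  n=2: λ₂ = 4.84π²/3² - 11 ≈ -5.692
  n=3: λ₃ = 10.89π²/3² - 11 ≈ 0.942
Since 1.21π²/3² ≈ 1.327 < 11, λ₁ < 0.
The n=1 mode grows fastest (−λₙ is largest for n=1) → dominates.
Asymptotic: T ~ c₁ sin(πx/3) e^{9.673t} (exponential growth at rate −λ₁ ≈ 9.673).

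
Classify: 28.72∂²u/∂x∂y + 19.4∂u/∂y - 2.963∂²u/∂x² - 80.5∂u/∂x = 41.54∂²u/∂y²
Rewriting in standard form: -2.963∂²u/∂x² + 28.72∂²u/∂x∂y - 41.54∂²u/∂y² - 80.5∂u/∂x + 19.4∂u/∂y = 0. Hyperbolic (discriminant = 332.50632).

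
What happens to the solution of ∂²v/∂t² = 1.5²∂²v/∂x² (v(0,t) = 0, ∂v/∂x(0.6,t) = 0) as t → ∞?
v oscillates (no decay). Energy is conserved; the solution oscillates indefinitely as standing waves.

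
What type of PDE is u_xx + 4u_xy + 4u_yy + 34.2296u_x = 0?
With A = 1, B = 4, C = 4, the discriminant is 0. This is a parabolic PDE.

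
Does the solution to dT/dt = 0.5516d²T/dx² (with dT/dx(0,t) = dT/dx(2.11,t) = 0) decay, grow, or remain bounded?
T → constant (steady state). Heat is conserved (no flux at boundaries); solution approaches the spatial average.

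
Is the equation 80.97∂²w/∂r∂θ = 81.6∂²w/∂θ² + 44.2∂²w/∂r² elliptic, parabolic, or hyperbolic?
Rewriting in standard form: -44.2∂²w/∂r² + 80.97∂²w/∂r∂θ - 81.6∂²w/∂θ² = 0. Computing B² - 4AC with A = -44.2, B = 80.97, C = -81.6: discriminant = -7870.7391 (negative). Answer: elliptic.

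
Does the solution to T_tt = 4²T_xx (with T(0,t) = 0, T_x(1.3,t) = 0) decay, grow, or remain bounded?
T oscillates (no decay). Energy is conserved; the solution oscillates indefinitely as standing waves.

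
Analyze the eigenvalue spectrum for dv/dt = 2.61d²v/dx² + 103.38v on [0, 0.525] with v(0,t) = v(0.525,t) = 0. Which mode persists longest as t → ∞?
Eigenvalues: λₙ = 2.61n²π²/0.525² - 103.38.
First three modes:
  n=1: λ₁ = 2.61π²/0.525² - 103.38 ≈ -9.921
  n=2: λ₂ = 10.44π²/0.525² - 103.38 ≈ 270.456
  n=3: λ₃ = 23.49π²/0.525² - 103.38 ≈ 737.752
Since 2.61π²/0.525² ≈ 93.459 < 103.38, λ₁ < 0.
The n=1 mode grows fastest (−λₙ is largest for n=1) → dominates.
Asymptotic: v ~ c₁ sin(πx/0.525) e^{9.921t} (exponential growth at rate −λ₁ ≈ 9.921).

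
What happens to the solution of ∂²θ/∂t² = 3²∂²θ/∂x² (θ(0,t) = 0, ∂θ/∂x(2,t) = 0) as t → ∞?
θ oscillates (no decay). Energy is conserved; the solution oscillates indefinitely as standing waves.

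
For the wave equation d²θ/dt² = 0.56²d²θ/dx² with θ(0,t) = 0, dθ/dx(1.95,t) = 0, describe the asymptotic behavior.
θ oscillates (no decay). Energy is conserved; the solution oscillates indefinitely as standing waves.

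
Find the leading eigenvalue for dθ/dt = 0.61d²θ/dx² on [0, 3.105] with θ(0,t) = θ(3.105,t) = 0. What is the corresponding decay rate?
Eigenvalues: λₙ = 0.61n²π²/3.105².
First three modes:
  n=1: λ₁ = 0.61π²/3.105² ≈ 0.624
  n=2: λ₂ = 2.44π²/3.105² ≈ 2.498 (4× faster decay)
  n=3: λ₃ = 5.49π²/3.105² ≈ 5.62 (9× faster decay)
As t → ∞, higher modes decay exponentially faster. The n=1 mode dominates: θ ~ c₁ sin(πx/3.105) e^{-λ₁t}.
Decay rate: λ₁ = 0.61π²/3.105² ≈ 0.624.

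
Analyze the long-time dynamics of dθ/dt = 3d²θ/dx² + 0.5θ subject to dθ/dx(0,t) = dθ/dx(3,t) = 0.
Long-time behavior: θ grows unboundedly. With Neumann BCs the constant mode has diffusion eigenvalue 0, so any r > 0 makes it grow like e^(0.5t); solution grows exponentially.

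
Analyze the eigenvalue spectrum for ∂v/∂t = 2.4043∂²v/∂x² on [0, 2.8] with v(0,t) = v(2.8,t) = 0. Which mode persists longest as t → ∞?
Eigenvalues: λₙ = 2.4043n²π²/2.8².
First three modes:
  n=1: λ₁ = 2.4043π²/2.8² ≈ 3.027
  n=2: λ₂ = 9.6172π²/2.8² ≈ 12.107 (4× faster decay)
  n=3: λ₃ = 21.6387π²/2.8² ≈ 27.24 (9× faster decay)
As t → ∞, higher modes decay exponentially faster. The n=1 mode dominates: v ~ c₁ sin(πx/2.8) e^{-λ₁t}.
Decay rate: λ₁ = 2.4043π²/2.8² ≈ 3.027.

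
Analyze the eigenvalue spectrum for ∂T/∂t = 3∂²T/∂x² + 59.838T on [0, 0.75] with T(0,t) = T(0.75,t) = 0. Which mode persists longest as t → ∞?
Eigenvalues: λₙ = 3n²π²/0.75² - 59.838.
First three modes:
  n=1: λ₁ = 3π²/0.75² - 59.838 ≈ -7.2
  n=2: λ₂ = 12π²/0.75² - 59.838 ≈ 150.714
  n=3: λ₃ = 27π²/0.75² - 59.838 ≈ 413.903
Since 3π²/0.75² ≈ 52.638 < 59.838, λ₁ < 0.
The n=1 mode grows fastest (−λₙ is largest for n=1) → dominates.
Asymptotic: T ~ c₁ sin(πx/0.75) e^{7.2t} (exponential growth at rate −λ₁ ≈ 7.2).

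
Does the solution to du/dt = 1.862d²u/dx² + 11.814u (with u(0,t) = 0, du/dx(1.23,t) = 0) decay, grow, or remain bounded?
u grows unboundedly. Reaction dominates diffusion (r=11.814 > κπ²/(4L²)≈3.04); solution grows exponentially.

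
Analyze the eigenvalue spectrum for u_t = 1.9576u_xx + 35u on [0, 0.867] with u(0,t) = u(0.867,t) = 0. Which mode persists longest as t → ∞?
Eigenvalues: λₙ = 1.9576n²π²/0.867² - 35.
First three modes:
  n=1: λ₁ = 1.9576π²/0.867² - 35 ≈ -9.297
  n=2: λ₂ = 7.8304π²/0.867² - 35 ≈ 67.812
  n=3: λ₃ = 17.6184π²/0.867² - 35 ≈ 196.328
Since 1.9576π²/0.867² ≈ 25.703 < 35, λ₁ < 0.
The n=1 mode grows fastest (−λₙ is largest for n=1) → dominates.
Asymptotic: u ~ c₁ sin(πx/0.867) e^{9.297t} (exponential growth at rate −λ₁ ≈ 9.297).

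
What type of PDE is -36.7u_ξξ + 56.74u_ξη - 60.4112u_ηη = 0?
With A = -36.7, B = 56.74, C = -60.4112, the discriminant is -5648.93656. This is an elliptic PDE.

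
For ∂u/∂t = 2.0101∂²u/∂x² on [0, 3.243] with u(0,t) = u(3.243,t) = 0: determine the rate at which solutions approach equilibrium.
Eigenvalues: λₙ = 2.0101n²π²/3.243².
First three modes:
  n=1: λ₁ = 2.0101π²/3.243² ≈ 1.886
  n=2: λ₂ = 8.0404π²/3.243² ≈ 7.545 (4× faster decay)
  n=3: λ₃ = 18.0909π²/3.243² ≈ 16.977 (9× faster decay)
As t → ∞, higher modes decay exponentially faster. The n=1 mode dominates: u ~ c₁ sin(πx/3.243) e^{-λ₁t}.
Decay rate: λ₁ = 2.0101π²/3.243² ≈ 1.886.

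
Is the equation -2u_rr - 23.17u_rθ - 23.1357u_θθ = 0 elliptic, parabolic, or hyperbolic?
Computing B² - 4AC with A = -2, B = -23.17, C = -23.1357: discriminant = 351.7633 (positive). Answer: hyperbolic.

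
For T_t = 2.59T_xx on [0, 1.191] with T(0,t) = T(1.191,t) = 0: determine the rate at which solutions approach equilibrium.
Eigenvalues: λₙ = 2.59n²π²/1.191².
First three modes:
  n=1: λ₁ = 2.59π²/1.191² ≈ 18.021
  n=2: λ₂ = 10.36π²/1.191² ≈ 72.084 (4× faster decay)
  n=3: λ₃ = 23.31π²/1.191² ≈ 162.188 (9× faster decay)
As t → ∞, higher modes decay exponentially faster. The n=1 mode dominates: T ~ c₁ sin(πx/1.191) e^{-λ₁t}.
Decay rate: λ₁ = 2.59π²/1.191² ≈ 18.021.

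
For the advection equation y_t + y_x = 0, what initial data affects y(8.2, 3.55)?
A single point: x = 4.65. The characteristic through (8.2, 3.55) is x - 1t = const, so x = 8.2 - 1·3.55 = 4.65.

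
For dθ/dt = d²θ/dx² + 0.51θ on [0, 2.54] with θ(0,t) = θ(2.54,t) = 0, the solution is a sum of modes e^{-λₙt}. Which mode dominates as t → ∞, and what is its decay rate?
Eigenvalues: λₙ = n²π²/2.54² - 0.51.
First three modes:
  n=1: λ₁ = π²/2.54² - 0.51 ≈ 1.02
  n=2: λ₂ = 4π²/2.54² - 0.51 ≈ 5.609
  n=3: λ₃ = 9π²/2.54² - 0.51 ≈ 13.258
Since π²/2.54² ≈ 1.53 > 0.51, all λₙ > 0.
The n=1 mode decays slowest → dominates as t → ∞.
Asymptotic: θ ~ c₁ sin(πx/2.54) e^{-λ₁t} with decay rate λ₁ ≈ 1.02.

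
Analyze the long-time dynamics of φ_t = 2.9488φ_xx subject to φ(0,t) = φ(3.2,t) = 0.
Long-time behavior: φ → 0. Heat diffuses out through both boundaries.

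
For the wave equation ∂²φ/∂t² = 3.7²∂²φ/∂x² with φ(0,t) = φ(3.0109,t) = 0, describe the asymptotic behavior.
φ oscillates (no decay). Energy is conserved; the solution oscillates indefinitely as standing waves.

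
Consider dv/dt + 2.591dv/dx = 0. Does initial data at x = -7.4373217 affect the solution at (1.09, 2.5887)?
No. Only data at x = -5.6173217 affects (1.09, 2.5887). Advection has one-way propagation along characteristics.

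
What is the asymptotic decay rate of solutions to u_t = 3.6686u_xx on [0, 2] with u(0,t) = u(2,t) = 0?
Eigenvalues: λₙ = 3.6686n²π²/2².
First three modes:
  n=1: λ₁ = 3.6686π²/2² ≈ 9.052
  n=2: λ₂ = 14.6744π²/2² ≈ 36.208 (4× faster decay)
  n=3: λ₃ = 33.0174π²/2² ≈ 81.467 (9× faster decay)
As t → ∞, higher modes decay exponentially faster. The n=1 mode dominates: u ~ c₁ sin(πx/2) e^{-λ₁t}.
Decay rate: λ₁ = 3.6686π²/2² ≈ 9.052.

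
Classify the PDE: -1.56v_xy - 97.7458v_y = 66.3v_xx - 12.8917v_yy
Rewriting in standard form: -66.3v_xx - 1.56v_xy + 12.8917v_yy - 97.7458v_y = 0. A = -66.3, B = -1.56, C = 12.8917. Discriminant B² - 4AC = 3421.31244. Since 3421.31244 > 0, hyperbolic.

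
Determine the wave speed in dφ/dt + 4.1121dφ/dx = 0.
Speed = 4.1121. Information travels along x - 4.1121t = const (rightward).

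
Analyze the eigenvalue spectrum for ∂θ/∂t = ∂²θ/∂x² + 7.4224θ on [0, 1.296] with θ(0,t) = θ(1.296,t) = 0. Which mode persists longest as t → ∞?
Eigenvalues: λₙ = n²π²/1.296² - 7.4224.
First three modes:
  n=1: λ₁ = π²/1.296² - 7.4224 ≈ -1.546
  n=2: λ₂ = 4π²/1.296² - 7.4224 ≈ 16.082
  n=3: λ₃ = 9π²/1.296² - 7.4224 ≈ 45.463
Since π²/1.296² ≈ 5.876 < 7.4224, λ₁ < 0.
The n=1 mode grows fastest (−λₙ is largest for n=1) → dominates.
Asymptotic: θ ~ c₁ sin(πx/1.296) e^{1.546t} (exponential growth at rate −λ₁ ≈ 1.546).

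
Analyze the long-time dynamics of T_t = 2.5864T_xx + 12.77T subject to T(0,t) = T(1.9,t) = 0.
Long-time behavior: T grows unboundedly. Reaction dominates diffusion (r=12.77 > κπ²/L²≈7.07); solution grows exponentially.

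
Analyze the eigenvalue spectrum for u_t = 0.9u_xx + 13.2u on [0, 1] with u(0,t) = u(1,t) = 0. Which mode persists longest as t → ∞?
Eigenvalues: λₙ = 0.9n²π²/1² - 13.2.
First three modes:
  n=1: λ₁ = 0.9π² - 13.2 ≈ -4.317
  n=2: λ₂ = 3.6π² - 13.2 ≈ 22.331
  n=3: λ₃ = 8.1π² - 13.2 ≈ 66.744
Since 0.9π² ≈ 8.883 < 13.2, λ₁ < 0.
The n=1 mode grows fastest (−λₙ is largest for n=1) → dominates.
Asymptotic: u ~ c₁ sin(πx/1) e^{4.317t} (exponential growth at rate −λ₁ ≈ 4.317).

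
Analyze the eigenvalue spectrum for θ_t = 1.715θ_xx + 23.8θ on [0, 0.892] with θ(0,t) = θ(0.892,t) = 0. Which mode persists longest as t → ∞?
Eigenvalues: λₙ = 1.715n²π²/0.892² - 23.8.
First three modes:
  n=1: λ₁ = 1.715π²/0.892² - 23.8 ≈ -2.527
  n=2: λ₂ = 6.86π²/0.892² - 23.8 ≈ 61.293
  n=3: λ₃ = 15.435π²/0.892² - 23.8 ≈ 167.659
Since 1.715π²/0.892² ≈ 21.273 < 23.8, λ₁ < 0.
The n=1 mode grows fastest (−λₙ is largest for n=1) → dominates.
Asymptotic: θ ~ c₁ sin(πx/0.892) e^{2.527t} (exponential growth at rate −λ₁ ≈ 2.527).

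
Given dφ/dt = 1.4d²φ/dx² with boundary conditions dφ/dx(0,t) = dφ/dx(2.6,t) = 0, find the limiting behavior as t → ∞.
φ → constant (steady state). Heat is conserved (no flux at boundaries); solution approaches the spatial average.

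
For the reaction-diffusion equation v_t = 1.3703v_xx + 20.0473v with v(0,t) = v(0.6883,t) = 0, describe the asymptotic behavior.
v → 0. Diffusion dominates reaction (r=20.0473 < κπ²/L²≈28.55); solution decays.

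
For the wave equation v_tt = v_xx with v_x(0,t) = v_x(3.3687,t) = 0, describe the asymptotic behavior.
v oscillates about a mean that drifts linearly in t (generically unbounded; no decay). There is no damping, so the nonconstant modes persist as standing waves (energy conserved, no decay). But with Neumann conditions at both ends the constant mode has eigenvalue 0: the spatial mean M(t) of v satisfies M'' = 0, so M(t) = M(0) + M'(0)·t. Unless the initial velocity has zero mean (∫v_t(x,0)dx = 0), the solution grows linearly in t (unbounded, though not exponentially); if it does have zero mean, the solution stays bounded and simply oscillates.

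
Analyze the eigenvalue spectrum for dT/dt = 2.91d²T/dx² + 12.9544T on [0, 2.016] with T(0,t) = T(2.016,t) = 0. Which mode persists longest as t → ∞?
Eigenvalues: λₙ = 2.91n²π²/2.016² - 12.9544.
First three modes:
  n=1: λ₁ = 2.91π²/2.016² - 12.9544 ≈ -5.888
  n=2: λ₂ = 11.64π²/2.016² - 12.9544 ≈ 15.312
  n=3: λ₃ = 26.19π²/2.016² - 12.9544 ≈ 50.645
Since 2.91π²/2.016² ≈ 7.067 < 12.9544, λ₁ < 0.
The n=1 mode grows fastest (−λₙ is largest for n=1) → dominates.
Asymptotic: T ~ c₁ sin(πx/2.016) e^{5.888t} (exponential growth at rate −λ₁ ≈ 5.888).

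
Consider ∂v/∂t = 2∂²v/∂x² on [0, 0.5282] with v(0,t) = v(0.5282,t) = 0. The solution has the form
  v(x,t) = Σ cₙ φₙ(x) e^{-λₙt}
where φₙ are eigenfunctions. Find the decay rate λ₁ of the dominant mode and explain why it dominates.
Eigenvalues: λₙ = 2n²π²/0.5282².
First three modes:
  n=1: λ₁ = 2π²/0.5282² ≈ 70.751
  n=2: λ₂ = 8π²/0.5282² ≈ 283.004 (4× faster decay)
  n=3: λ₃ = 18π²/0.5282² ≈ 636.76 (9× faster decay)
As t → ∞, higher modes decay exponentially faster. The n=1 mode dominates: v ~ c₁ sin(πx/0.5282) e^{-λ₁t}.
Decay rate: λ₁ = 2π²/0.5282² ≈ 70.751.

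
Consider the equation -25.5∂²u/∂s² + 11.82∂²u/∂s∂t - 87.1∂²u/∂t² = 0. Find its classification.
Elliptic. (A = -25.5, B = 11.82, C = -87.1 gives B² - 4AC = -8744.4876.)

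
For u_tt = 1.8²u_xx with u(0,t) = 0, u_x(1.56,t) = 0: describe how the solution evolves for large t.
u oscillates (no decay). Energy is conserved; the solution oscillates indefinitely as standing waves.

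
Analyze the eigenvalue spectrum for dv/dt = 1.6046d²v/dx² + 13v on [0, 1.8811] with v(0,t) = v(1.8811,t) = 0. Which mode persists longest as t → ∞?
Eigenvalues: λₙ = 1.6046n²π²/1.8811² - 13.
First three modes:
  n=1: λ₁ = 1.6046π²/1.8811² - 13 ≈ -8.524
  n=2: λ₂ = 6.4184π²/1.8811² - 13 ≈ 4.902
  n=3: λ₃ = 14.4414π²/1.8811² - 13 ≈ 27.28
Since 1.6046π²/1.8811² ≈ 4.476 < 13, λ₁ < 0.
The n=1 mode grows fastest (−λₙ is largest for n=1) → dominates.
Asymptotic: v ~ c₁ sin(πx/1.8811) e^{8.524t} (exponential growth at rate −λ₁ ≈ 8.524).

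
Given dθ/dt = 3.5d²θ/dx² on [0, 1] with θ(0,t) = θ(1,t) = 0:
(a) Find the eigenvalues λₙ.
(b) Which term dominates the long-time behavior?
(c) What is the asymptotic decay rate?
Eigenvalues: λₙ = 3.5n²π².
First three modes:
  n=1: λ₁ = 3.5π² ≈ 34.544
  n=2: λ₂ = 14π² ≈ 138.174 (4× faster decay)
  n=3: λ₃ = 31.5π² ≈ 310.893 (9× faster decay)
As t → ∞, higher modes decay exponentially faster. The n=1 mode dominates: θ ~ c₁ sin(πx) e^{-λ₁t}.
Decay rate: λ₁ = 3.5π² ≈ 34.544.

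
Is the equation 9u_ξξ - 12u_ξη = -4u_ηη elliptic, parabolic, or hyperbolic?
Rewriting in standard form: 9u_ξξ - 12u_ξη + 4u_ηη = 0. Computing B² - 4AC with A = 9, B = -12, C = 4: discriminant = 0 (zero). Answer: parabolic.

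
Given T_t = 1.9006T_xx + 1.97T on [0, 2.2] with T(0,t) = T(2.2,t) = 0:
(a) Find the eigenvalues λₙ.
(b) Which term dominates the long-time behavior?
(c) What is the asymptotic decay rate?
Eigenvalues: λₙ = 1.9006n²π²/2.2² - 1.97.
First three modes:
  n=1: λ₁ = 1.9006π²/2.2² - 1.97 ≈ 1.906
  n=2: λ₂ = 7.6024π²/2.2² - 1.97 ≈ 13.533
  n=3: λ₃ = 17.1054π²/2.2² - 1.97 ≈ 32.911
Since 1.9006π²/2.2² ≈ 3.876 > 1.97, all λₙ > 0.
The n=1 mode decays slowest → dominates as t → ∞.
Asymptotic: T ~ c₁ sin(πx/2.2) e^{-λ₁t} with decay rate λ₁ ≈ 1.906.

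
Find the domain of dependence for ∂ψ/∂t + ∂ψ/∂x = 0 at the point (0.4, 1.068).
A single point: x = -0.668. The characteristic through (0.4, 1.068) is x - 1t = const, so x = 0.4 - 1·1.068 = -0.668.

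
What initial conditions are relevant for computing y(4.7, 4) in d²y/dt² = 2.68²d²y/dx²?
Domain of dependence: [-6.02, 15.42]. Signals travel at speed 2.68, so data within |x - 4.7| ≤ 2.68·4 = 10.72 can reach the point.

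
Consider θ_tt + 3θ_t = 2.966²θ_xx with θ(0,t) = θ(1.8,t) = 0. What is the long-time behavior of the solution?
As t → ∞, θ → 0. Damping (γ=3) dissipates energy; oscillations decay exponentially.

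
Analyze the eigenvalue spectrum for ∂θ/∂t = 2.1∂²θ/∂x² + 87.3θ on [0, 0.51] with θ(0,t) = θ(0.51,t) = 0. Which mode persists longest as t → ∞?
Eigenvalues: λₙ = 2.1n²π²/0.51² - 87.3.
First three modes:
  n=1: λ₁ = 2.1π²/0.51² - 87.3 ≈ -7.615
  n=2: λ₂ = 8.4π²/0.51² - 87.3 ≈ 231.442
  n=3: λ₃ = 18.9π²/0.51² - 87.3 ≈ 629.868
Since 2.1π²/0.51² ≈ 79.685 < 87.3, λ₁ < 0.
The n=1 mode grows fastest (−λₙ is largest for n=1) → dominates.
Asymptotic: θ ~ c₁ sin(πx/0.51) e^{7.615t} (exponential growth at rate −λ₁ ≈ 7.615).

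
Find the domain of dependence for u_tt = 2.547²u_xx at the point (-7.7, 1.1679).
Domain of dependence: [-10.6746413, -4.7253587]. Signals travel at speed 2.547, so data within |x - -7.7| ≤ 2.547·1.1679 = 2.9746413 can reach the point.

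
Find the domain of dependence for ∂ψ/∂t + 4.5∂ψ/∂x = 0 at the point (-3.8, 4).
A single point: x = -21.8. The characteristic through (-3.8, 4) is x - 4.5t = const, so x = -3.8 - 4.5·4 = -21.8.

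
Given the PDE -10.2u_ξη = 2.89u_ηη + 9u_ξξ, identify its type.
Rewriting in standard form: -9u_ξξ - 10.2u_ξη - 2.89u_ηη = 0. The second-order coefficients are A = -9, B = -10.2, C = -2.89. Since B² - 4AC = 0 = 0, this is a parabolic PDE.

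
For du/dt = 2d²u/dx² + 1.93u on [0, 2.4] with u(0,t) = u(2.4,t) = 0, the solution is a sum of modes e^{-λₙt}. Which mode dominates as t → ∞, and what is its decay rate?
Eigenvalues: λₙ = 2n²π²/2.4² - 1.93.
First three modes:
  n=1: λ₁ = 2π²/2.4² - 1.93 ≈ 1.497
  n=2: λ₂ = 8π²/2.4² - 1.93 ≈ 11.778
  n=3: λ₃ = 18π²/2.4² - 1.93 ≈ 28.913
Since 2π²/2.4² ≈ 3.427 > 1.93, all λₙ > 0.
The n=1 mode decays slowest → dominates as t → ∞.
Asymptotic: u ~ c₁ sin(πx/2.4) e^{-λ₁t} with decay rate λ₁ ≈ 1.497.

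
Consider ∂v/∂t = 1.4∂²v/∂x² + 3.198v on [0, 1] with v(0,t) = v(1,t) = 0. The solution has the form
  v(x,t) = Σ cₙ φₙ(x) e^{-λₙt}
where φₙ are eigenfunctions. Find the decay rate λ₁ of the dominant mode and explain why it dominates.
Eigenvalues: λₙ = 1.4n²π²/1² - 3.198.
First three modes:
  n=1: λ₁ = 1.4π² - 3.198 ≈ 10.619
  n=2: λ₂ = 5.6π² - 3.198 ≈ 52.072
  n=3: λ₃ = 12.6π² - 3.198 ≈ 121.159
Since 1.4π² ≈ 13.817 > 3.198, all λₙ > 0.
The n=1 mode decays slowest → dominates as t → ∞.
Asymptotic: v ~ c₁ sin(πx/1) e^{-λ₁t} with decay rate λ₁ ≈ 10.619.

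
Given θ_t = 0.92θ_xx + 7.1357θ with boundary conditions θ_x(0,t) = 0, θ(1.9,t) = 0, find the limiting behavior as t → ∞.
θ grows unboundedly. Reaction dominates diffusion (r=7.1357 > κπ²/(4L²)≈0.63); solution grows exponentially.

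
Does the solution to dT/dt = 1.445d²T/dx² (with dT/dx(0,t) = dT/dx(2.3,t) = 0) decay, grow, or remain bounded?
T → constant (steady state). Heat is conserved (no flux at boundaries); solution approaches the spatial average.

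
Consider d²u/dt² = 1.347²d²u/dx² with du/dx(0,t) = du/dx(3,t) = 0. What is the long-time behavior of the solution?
As t → ∞, u oscillates about a mean that drifts linearly in t (generically unbounded; no decay). There is no damping, so the nonconstant modes persist as standing waves (energy conserved, no decay). But with Neumann conditions at both ends the constant mode has eigenvalue 0: the spatial mean M(t) of u satisfies M'' = 0, so M(t) = M(0) + M'(0)·t. Unless the initial velocity has zero mean (∫u_t(x,0)dx = 0), the solution grows linearly in t (unbounded, though not exponentially); if it does have zero mean, the solution stays bounded and simply oscillates.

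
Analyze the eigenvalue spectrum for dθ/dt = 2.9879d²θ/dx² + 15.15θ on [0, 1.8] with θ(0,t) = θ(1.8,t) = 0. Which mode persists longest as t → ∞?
Eigenvalues: λₙ = 2.9879n²π²/1.8² - 15.15.
First three modes:
  n=1: λ₁ = 2.9879π²/1.8² - 15.15 ≈ -6.048
  n=2: λ₂ = 11.9516π²/1.8² - 15.15 ≈ 21.257
  n=3: λ₃ = 26.8911π²/1.8² - 15.15 ≈ 66.765
Since 2.9879π²/1.8² ≈ 9.102 < 15.15, λ₁ < 0.
The n=1 mode grows fastest (−λₙ is largest for n=1) → dominates.
Asymptotic: θ ~ c₁ sin(πx/1.8) e^{6.048t} (exponential growth at rate −λ₁ ≈ 6.048).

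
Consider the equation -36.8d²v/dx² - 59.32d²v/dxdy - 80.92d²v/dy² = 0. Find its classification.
Elliptic. (A = -36.8, B = -59.32, C = -80.92 gives B² - 4AC = -8392.5616.)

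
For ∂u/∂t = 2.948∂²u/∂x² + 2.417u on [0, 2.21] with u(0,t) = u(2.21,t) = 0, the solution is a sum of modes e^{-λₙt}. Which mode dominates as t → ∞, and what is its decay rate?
Eigenvalues: λₙ = 2.948n²π²/2.21² - 2.417.
First three modes:
  n=1: λ₁ = 2.948π²/2.21² - 2.417 ≈ 3.54
  n=2: λ₂ = 11.792π²/2.21² - 2.417 ≈ 21.412
  n=3: λ₃ = 26.532π²/2.21² - 2.417 ≈ 51.198
Since 2.948π²/2.21² ≈ 5.957 > 2.417, all λₙ > 0.
The n=1 mode decays slowest → dominates as t → ∞.
Asymptotic: u ~ c₁ sin(πx/2.21) e^{-λ₁t} with decay rate λ₁ ≈ 3.54.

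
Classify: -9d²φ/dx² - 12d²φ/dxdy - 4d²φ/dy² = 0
Parabolic (discriminant = 0).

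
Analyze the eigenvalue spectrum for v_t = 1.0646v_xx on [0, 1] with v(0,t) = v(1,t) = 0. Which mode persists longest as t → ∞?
Eigenvalues: λₙ = 1.0646n²π².
First three modes:
  n=1: λ₁ = 1.0646π² ≈ 10.507
  n=2: λ₂ = 4.2584π² ≈ 42.029 (4× faster decay)
  n=3: λ₃ = 9.5814π² ≈ 94.565 (9× faster decay)
As t → ∞, higher modes decay exponentially faster. The n=1 mode dominates: v ~ c₁ sin(πx) e^{-λ₁t}.
Decay rate: λ₁ = 1.0646π² ≈ 10.507.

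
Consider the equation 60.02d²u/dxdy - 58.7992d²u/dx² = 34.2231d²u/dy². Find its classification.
Rewriting in standard form: -58.7992d²u/dx² + 60.02d²u/dxdy - 34.2231d²u/dy² = 0. Elliptic. (A = -58.7992, B = 60.02, C = -34.2231 gives B² - 4AC = -4446.76320608.)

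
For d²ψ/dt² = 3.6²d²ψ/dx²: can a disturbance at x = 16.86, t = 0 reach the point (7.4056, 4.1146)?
Yes. The domain of dependence is [-7.40696, 22.21816], and 16.86 ∈ [-7.40696, 22.21816].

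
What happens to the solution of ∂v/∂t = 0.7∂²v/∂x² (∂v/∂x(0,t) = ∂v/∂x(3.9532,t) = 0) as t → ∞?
v → constant (steady state). Heat is conserved (no flux at boundaries); solution approaches the spatial average.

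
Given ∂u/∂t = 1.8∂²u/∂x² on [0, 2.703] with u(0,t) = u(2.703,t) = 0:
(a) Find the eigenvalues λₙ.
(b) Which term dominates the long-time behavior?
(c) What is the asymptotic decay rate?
Eigenvalues: λₙ = 1.8n²π²/2.703².
First three modes:
  n=1: λ₁ = 1.8π²/2.703² ≈ 2.432
  n=2: λ₂ = 7.2π²/2.703² ≈ 9.726 (4× faster decay)
  n=3: λ₃ = 16.2π²/2.703² ≈ 21.884 (9× faster decay)
As t → ∞, higher modes decay exponentially faster. The n=1 mode dominates: u ~ c₁ sin(πx/2.703) e^{-λ₁t}.
Decay rate: λ₁ = 1.8π²/2.703² ≈ 2.432.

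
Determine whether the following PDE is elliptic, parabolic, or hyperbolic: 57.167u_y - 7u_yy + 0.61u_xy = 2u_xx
Rewriting in standard form: -2u_xx + 0.61u_xy - 7u_yy + 57.167u_y = 0. Coefficients: A = -2, B = 0.61, C = -7. B² - 4AC = -55.6279, which is negative, so the equation is elliptic.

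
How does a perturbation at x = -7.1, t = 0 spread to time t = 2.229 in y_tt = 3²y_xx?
Domain of influence: [-13.787, -0.413]. Data at x = -7.1 spreads outward at speed 3.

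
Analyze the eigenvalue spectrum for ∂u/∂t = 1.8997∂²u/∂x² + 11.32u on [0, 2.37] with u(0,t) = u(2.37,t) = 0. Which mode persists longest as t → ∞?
Eigenvalues: λₙ = 1.8997n²π²/2.37² - 11.32.
First three modes:
  n=1: λ₁ = 1.8997π²/2.37² - 11.32 ≈ -7.982
  n=2: λ₂ = 7.5988π²/2.37² - 11.32 ≈ 2.032
  n=3: λ₃ = 17.0973π²/2.37² - 11.32 ≈ 18.722
Since 1.8997π²/2.37² ≈ 3.338 < 11.32, λ₁ < 0.
The n=1 mode grows fastest (−λₙ is largest for n=1) → dominates.
Asymptotic: u ~ c₁ sin(πx/2.37) e^{7.982t} (exponential growth at rate −λ₁ ≈ 7.982).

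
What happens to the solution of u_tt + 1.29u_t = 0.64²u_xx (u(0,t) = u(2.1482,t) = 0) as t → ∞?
u → 0. Damping (γ=1.29) dissipates energy; oscillations decay exponentially.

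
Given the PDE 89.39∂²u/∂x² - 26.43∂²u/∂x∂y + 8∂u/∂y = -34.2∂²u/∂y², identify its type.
Rewriting in standard form: 89.39∂²u/∂x² - 26.43∂²u/∂x∂y + 34.2∂²u/∂y² + 8∂u/∂y = 0. The second-order coefficients are A = 89.39, B = -26.43, C = 34.2. Since B² - 4AC = -11530.0071 < 0, this is an elliptic PDE.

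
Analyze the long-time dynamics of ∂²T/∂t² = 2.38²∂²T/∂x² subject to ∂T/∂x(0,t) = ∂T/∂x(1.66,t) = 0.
Long-time behavior: T oscillates about a mean that drifts linearly in t (generically unbounded; no decay). There is no damping, so the nonconstant modes persist as standing waves (energy conserved, no decay). But with Neumann conditions at both ends the constant mode has eigenvalue 0: the spatial mean M(t) of T satisfies M'' = 0, so M(t) = M(0) + M'(0)·t. Unless the initial velocity has zero mean (∫T_t(x,0)dx = 0), the solution grows linearly in t (unbounded, though not exponentially); if it does have zero mean, the solution stays bounded and simply oscillates.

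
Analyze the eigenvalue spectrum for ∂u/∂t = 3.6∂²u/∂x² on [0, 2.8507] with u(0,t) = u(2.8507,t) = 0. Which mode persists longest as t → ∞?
Eigenvalues: λₙ = 3.6n²π²/2.8507².
First three modes:
  n=1: λ₁ = 3.6π²/2.8507² ≈ 4.372
  n=2: λ₂ = 14.4π²/2.8507² ≈ 17.489 (4× faster decay)
  n=3: λ₃ = 32.4π²/2.8507² ≈ 39.35 (9× faster decay)
As t → ∞, higher modes decay exponentially faster. The n=1 mode dominates: u ~ c₁ sin(πx/2.8507) e^{-λ₁t}.
Decay rate: λ₁ = 3.6π²/2.8507² ≈ 4.372.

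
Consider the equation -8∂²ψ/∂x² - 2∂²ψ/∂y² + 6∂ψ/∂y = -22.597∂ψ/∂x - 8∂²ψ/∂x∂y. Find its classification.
Rewriting in standard form: -8∂²ψ/∂x² + 8∂²ψ/∂x∂y - 2∂²ψ/∂y² + 22.597∂ψ/∂x + 6∂ψ/∂y = 0. Parabolic. (A = -8, B = 8, C = -2 gives B² - 4AC = 0.)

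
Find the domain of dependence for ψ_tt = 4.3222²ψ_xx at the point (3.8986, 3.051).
Domain of dependence: [-9.2884322, 17.0856322]. Signals travel at speed 4.3222, so data within |x - 3.8986| ≤ 4.3222·3.051 = 13.1870322 can reach the point.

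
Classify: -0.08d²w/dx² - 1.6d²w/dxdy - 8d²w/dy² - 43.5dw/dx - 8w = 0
Parabolic (discriminant = 0).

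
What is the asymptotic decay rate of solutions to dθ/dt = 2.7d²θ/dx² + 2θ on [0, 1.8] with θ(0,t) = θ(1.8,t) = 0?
Eigenvalues: λₙ = 2.7n²π²/1.8² - 2.
First three modes:
  n=1: λ₁ = 2.7π²/1.8² - 2 ≈ 6.225
  n=2: λ₂ = 10.8π²/1.8² - 2 ≈ 30.899
  n=3: λ₃ = 24.3π²/1.8² - 2 ≈ 72.022
Since 2.7π²/1.8² ≈ 8.225 > 2, all λₙ > 0.
The n=1 mode decays slowest → dominates as t → ∞.
Asymptotic: θ ~ c₁ sin(πx/1.8) e^{-λ₁t} with decay rate λ₁ ≈ 6.225.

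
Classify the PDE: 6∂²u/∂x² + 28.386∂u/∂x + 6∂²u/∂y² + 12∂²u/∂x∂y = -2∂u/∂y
Rewriting in standard form: 6∂²u/∂x² + 12∂²u/∂x∂y + 6∂²u/∂y² + 28.386∂u/∂x + 2∂u/∂y = 0. A = 6, B = 12, C = 6. Discriminant B² - 4AC = 0. Since 0 = 0, parabolic.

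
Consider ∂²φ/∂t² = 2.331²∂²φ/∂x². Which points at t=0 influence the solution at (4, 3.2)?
Domain of dependence: [-3.4592, 11.4592]. Signals travel at speed 2.331, so data within |x - 4| ≤ 2.331·3.2 = 7.4592 can reach the point.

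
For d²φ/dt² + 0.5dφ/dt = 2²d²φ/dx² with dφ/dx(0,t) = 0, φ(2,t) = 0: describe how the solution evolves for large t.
φ → 0. Damping (γ=0.5) dissipates energy; oscillations decay exponentially.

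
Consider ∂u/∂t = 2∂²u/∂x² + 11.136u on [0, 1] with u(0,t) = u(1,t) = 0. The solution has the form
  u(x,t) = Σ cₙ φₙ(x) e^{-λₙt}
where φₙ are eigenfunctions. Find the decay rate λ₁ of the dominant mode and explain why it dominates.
Eigenvalues: λₙ = 2n²π²/1² - 11.136.
First three modes:
  n=1: λ₁ = 2π² - 11.136 ≈ 8.603
  n=2: λ₂ = 8π² - 11.136 ≈ 67.821
  n=3: λ₃ = 18π² - 11.136 ≈ 166.517
Since 2π² ≈ 19.739 > 11.136, all λₙ > 0.
The n=1 mode decays slowest → dominates as t → ∞.
Asymptotic: u ~ c₁ sin(πx/1) e^{-λ₁t} with decay rate λ₁ ≈ 8.603.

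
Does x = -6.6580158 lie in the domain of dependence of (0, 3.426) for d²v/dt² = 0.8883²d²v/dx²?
No. The domain of dependence is [-3.0433158, 3.0433158], and -6.6580158 is outside this interval.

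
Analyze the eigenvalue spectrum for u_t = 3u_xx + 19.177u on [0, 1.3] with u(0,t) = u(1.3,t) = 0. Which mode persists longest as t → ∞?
Eigenvalues: λₙ = 3n²π²/1.3² - 19.177.
First three modes:
  n=1: λ₁ = 3π²/1.3² - 19.177 ≈ -1.657
  n=2: λ₂ = 12π²/1.3² - 19.177 ≈ 50.903
  n=3: λ₃ = 27π²/1.3² - 19.177 ≈ 138.503
Since 3π²/1.3² ≈ 17.52 < 19.177, λ₁ < 0.
The n=1 mode grows fastest (−λₙ is largest for n=1) → dominates.
Asymptotic: u ~ c₁ sin(πx/1.3) e^{1.657t} (exponential growth at rate −λ₁ ≈ 1.657).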